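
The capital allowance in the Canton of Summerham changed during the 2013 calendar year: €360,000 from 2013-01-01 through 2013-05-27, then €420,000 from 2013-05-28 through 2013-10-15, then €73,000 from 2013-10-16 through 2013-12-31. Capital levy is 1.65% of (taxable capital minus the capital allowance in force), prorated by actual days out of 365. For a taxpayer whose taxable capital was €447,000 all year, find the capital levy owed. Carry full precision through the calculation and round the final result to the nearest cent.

€2,052.06

2013-01-01 to 2013-05-27: 147 days, exemption €360,000 → (€447,000 − €360,000) × 1.65% × 147/365 = €578.1329
2013-05-28 to 2013-10-15: 141 days, exemption €420,000 → (€447,000 − €420,000) × 1.65% × 141/365 = €172.0973
2013-10-16 to 2013-12-31: 77 days, exemption €73,000 → (€447,000 − €73,000) × 1.65% × 77/365 = €1,301.8274
Total = €2,052.0575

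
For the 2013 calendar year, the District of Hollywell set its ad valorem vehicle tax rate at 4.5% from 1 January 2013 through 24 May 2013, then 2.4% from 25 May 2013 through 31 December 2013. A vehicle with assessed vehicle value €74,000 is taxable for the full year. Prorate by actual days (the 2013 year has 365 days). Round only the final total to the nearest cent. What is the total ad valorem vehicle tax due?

€2,389.08

1 January – 24 May 2013: 144 days at 4.5% → €74,000 × 4.5% × 144/365 = €1,313.7534
25 May – 31 December 2013: 221 days at 2.4% → €74,000 × 2.4% × 221/365 = €1,075.3315
Total = €2,389.0849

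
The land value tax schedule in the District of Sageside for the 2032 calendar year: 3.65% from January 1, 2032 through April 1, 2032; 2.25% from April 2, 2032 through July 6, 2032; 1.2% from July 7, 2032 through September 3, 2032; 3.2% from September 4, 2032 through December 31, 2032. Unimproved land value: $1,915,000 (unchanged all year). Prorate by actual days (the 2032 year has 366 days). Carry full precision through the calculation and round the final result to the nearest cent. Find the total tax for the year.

January 1 – April 1, 2032: 92 days at 3.65% → $1,915,000 × 3.65% × 92/366 = $17,569.8634
April 2 – July 6, 2032: 96 days at 2.25% → $1,915,000 × 2.25% × 96/366 = $11,301.6393
July 7 – September 3, 2032: 59 days at 1.2% → $1,915,000 × 1.2% × 59/366 = $3,704.4262
September 4 – December 31, 2032: 119 days at 3.2% → $1,915,000 × 3.2% × 119/366 = $19,924.3716
Total = $52,500.3005

$52,500.30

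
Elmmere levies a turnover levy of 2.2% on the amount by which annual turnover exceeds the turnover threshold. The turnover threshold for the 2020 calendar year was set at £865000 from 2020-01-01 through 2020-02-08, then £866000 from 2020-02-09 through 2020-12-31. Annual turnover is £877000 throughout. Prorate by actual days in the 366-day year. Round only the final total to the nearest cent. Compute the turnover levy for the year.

£244.34

2020-01-01 to 2020-02-08: 39 days, exemption £865000 → (£877000 − £865000) × 2.2% × 39/366 = £28.1311
2020-02-09 to 2020-12-31: 327 days, exemption £866000 → (£877000 − £866000) × 2.2% × 327/366 = £216.2131
Total = £244.3443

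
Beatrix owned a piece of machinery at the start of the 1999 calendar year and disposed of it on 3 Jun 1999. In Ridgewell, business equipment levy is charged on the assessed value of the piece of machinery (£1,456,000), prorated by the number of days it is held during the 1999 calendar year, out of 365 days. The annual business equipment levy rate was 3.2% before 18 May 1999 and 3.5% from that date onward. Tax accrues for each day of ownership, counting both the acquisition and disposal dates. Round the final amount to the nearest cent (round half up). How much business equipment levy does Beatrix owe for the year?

1 Jan – 17 May 1999: 137 days at 3.2% → £1,456,000 × 3.2% × 137/365 = £17,487.9562
18 May – 3 Jun 1999: 17 days at 3.5% → £1,456,000 × 3.5% × 17/365 = £2,373.4795
Total = £19,861.4356

£19,861.44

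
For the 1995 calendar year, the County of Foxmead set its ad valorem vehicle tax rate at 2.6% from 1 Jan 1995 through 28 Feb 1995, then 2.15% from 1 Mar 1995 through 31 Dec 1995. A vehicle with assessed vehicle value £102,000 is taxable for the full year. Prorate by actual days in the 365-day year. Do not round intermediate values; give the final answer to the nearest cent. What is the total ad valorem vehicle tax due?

1 Jan – 28 Feb 1995: 59 days at 2.6% → £102,000 × 2.6% × 59/365 = £428.6795
1 Mar – 31 Dec 1995: 306 days at 2.15% → £102,000 × 2.15% × 306/365 = £1,838.5151
Total = £2,267.1945

£2,267.19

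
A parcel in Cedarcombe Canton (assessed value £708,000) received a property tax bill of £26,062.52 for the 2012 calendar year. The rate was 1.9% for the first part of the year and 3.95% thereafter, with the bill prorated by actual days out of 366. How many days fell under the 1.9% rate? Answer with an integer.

Let d = days at the first rate; then 366 − d days at the second rate.
£708,000 × [1.9%·d + 3.95%·(366−d)] / 366 = £26,062.52
Solving gives d = 48, so the new rate took effect on 18 Feb 2012.

48 days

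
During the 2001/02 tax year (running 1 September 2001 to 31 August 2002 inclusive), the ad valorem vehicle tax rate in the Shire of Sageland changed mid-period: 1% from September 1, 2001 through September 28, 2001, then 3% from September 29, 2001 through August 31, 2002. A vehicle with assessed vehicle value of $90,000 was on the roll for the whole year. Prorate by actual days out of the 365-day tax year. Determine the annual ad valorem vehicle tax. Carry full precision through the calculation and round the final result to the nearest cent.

September 1 – September 28, 2001: 28 days at 1% → $90,000 × 1% × 28/365 = $69.0411
September 29, 2001 – August 31, 2002: 337 days at 3% → $90,000 × 3% × 337/365 = $2,492.8767
Total = $2,561.9178

$2,561.92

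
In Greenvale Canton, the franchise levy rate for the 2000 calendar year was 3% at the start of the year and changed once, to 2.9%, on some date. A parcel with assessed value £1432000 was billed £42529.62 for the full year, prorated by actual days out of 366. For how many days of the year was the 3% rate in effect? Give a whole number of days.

256 days

Let d = days at the first rate; then 366 − d days at the second rate.
£1432000 × [3%·d + 2.9%·(366−d)] / 366 = £42529.62
Solving gives d = 256, so the new rate took effect on 13 September 2000.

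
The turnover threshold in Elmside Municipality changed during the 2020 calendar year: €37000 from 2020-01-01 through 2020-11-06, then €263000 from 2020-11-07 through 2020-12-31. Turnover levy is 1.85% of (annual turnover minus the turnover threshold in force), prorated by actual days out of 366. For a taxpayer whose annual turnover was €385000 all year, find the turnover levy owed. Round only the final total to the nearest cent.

2020-01-01 to 2020-11-06: 311 days, exemption €37000 → (€385000 − €37000) × 1.85% × 311/366 = €5470.5410
2020-11-07 to 2020-12-31: 55 days, exemption €263000 → (€385000 − €263000) × 1.85% × 55/366 = €339.1667
Total = €5809.7077

€5809.71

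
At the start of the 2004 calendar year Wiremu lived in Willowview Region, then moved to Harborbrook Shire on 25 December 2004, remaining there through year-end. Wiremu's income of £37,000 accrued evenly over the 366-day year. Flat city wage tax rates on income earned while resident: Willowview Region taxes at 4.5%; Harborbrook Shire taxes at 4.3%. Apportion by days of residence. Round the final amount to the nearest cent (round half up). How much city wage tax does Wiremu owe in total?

£1,663.58

Willowview Region, 1 January – 24 December 2004: 359 days → £37,000 × 4.5% × 359/366 = £1,633.1557
Harborbrook Shire, 25 December – 31 December 2004: 7 days → £37,000 × 4.3% × 7/366 = £30.4290
Total = £1,663.5847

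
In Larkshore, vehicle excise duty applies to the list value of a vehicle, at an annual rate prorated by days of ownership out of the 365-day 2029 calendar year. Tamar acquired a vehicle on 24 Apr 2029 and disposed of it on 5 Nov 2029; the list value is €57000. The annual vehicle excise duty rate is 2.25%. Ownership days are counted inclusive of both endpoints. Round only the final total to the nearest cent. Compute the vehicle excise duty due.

€688.68

Days held (24 Apr – 5 Nov 2029): 196 out of 365
Tax = €57000 × 2.25% × 196/365 = €688.6849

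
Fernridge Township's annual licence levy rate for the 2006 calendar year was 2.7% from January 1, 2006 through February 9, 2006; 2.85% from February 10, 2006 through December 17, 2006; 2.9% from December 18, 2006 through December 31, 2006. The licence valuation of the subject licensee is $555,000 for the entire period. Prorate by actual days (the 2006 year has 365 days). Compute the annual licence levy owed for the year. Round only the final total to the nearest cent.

$15,736.91

January 1 – February 9, 2006: 40 days at 2.7% → $555,000 × 2.7% × 40/365 = $1,642.1918
February 10 – December 17, 2006: 311 days at 2.85% → $555,000 × 2.85% × 311/365 = $13,477.3767
December 18 – December 31, 2006: 14 days at 2.9% → $555,000 × 2.9% × 14/365 = $617.3425
Total = $15,736.9110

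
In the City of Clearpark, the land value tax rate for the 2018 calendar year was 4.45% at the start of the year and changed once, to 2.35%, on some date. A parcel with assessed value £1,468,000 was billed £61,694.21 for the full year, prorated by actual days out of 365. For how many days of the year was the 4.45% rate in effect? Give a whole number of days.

Let d = days at the first rate; then 365 − d days at the second rate.
£1,468,000 × [4.45%·d + 2.35%·(365−d)] / 365 = £61,694.21
Solving gives d = 322, so the new rate took effect on 19 Nov 2018.

322 days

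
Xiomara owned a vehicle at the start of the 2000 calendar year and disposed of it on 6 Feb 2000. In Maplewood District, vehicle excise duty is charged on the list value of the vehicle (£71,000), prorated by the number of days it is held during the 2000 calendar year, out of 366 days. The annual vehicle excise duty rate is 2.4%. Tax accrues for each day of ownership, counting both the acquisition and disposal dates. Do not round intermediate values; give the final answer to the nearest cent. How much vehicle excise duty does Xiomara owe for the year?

£172.26

Days held (1 Jan – 6 Feb 2000): 37 out of 366
Tax = £71,000 × 2.4% × 37/366 = £172.2623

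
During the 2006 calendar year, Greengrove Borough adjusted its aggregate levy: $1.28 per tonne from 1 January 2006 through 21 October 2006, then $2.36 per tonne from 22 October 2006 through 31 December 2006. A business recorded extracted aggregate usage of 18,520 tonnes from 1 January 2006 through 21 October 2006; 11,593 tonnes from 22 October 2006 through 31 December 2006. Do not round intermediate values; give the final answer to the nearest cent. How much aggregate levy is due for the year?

1 January – 21 October 2006: 18,520 tonnes at $1.28/tonne → $23,705.60
22 October – 31 December 2006: 11,593 tonnes at $2.36/tonne → $27,359.48

$51,065.08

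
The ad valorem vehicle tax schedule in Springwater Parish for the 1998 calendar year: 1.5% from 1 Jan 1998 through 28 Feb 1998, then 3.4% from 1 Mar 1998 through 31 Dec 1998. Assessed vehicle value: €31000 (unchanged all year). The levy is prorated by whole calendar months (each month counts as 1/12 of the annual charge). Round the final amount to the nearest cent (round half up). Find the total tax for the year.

1 Jan – 28 Feb 1998: 2 months at 1.5% → €31000 × 1.5% × 2/12 = €77.5000
1 Mar – 31 Dec 1998: 10 months at 3.4% → €31000 × 3.4% × 10/12 = €878.3333
Total = €955.8333

€955.83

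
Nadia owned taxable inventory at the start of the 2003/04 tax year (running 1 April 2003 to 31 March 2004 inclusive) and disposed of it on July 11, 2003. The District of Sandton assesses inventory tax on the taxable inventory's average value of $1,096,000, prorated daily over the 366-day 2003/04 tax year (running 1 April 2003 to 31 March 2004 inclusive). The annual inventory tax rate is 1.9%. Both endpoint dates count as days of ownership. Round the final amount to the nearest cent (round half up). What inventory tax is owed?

Days held (April 1 – July 11, 2003): 102 out of 366
Tax = $1,096,000 × 1.9% × 102/366 = $5,803.4098

$5,803.41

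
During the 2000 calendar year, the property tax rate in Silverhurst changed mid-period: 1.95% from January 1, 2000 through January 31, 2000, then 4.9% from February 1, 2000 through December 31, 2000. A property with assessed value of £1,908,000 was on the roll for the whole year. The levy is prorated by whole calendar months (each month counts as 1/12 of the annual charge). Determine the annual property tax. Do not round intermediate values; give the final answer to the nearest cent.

January 1 – January 31, 2000: 1 month at 1.95% → £1,908,000 × 1.95% × 1/12 = £3,100.5000
February 1 – December 31, 2000: 11 months at 4.9% → £1,908,000 × 4.9% × 11/12 = £85,701.0000
Total = £88,801.5000

£88,801.50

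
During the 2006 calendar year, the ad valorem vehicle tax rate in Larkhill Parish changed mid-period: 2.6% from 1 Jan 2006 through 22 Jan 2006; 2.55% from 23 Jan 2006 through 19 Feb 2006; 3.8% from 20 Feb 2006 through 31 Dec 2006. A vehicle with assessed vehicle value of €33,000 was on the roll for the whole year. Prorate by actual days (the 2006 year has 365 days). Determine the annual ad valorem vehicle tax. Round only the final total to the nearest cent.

€1,198.49

1 Jan – 22 Jan 2006: 22 days at 2.6% → €33,000 × 2.6% × 22/365 = €51.7151
23 Jan – 19 Feb 2006: 28 days at 2.55% → €33,000 × 2.55% × 28/365 = €64.5534
20 Feb – 31 Dec 2006: 315 days at 3.8% → €33,000 × 3.8% × 315/365 = €1,082.2192
Total = €1,198.4877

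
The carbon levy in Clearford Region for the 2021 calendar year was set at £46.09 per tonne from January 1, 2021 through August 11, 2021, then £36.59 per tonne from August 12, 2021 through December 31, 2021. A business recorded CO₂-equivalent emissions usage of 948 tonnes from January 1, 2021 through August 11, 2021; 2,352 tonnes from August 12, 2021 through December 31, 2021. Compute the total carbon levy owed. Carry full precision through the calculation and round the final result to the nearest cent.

January 1 – August 11, 2021: 948 tonnes at £46.09/tonne → £43693.32
August 12 – December 31, 2021: 2,352 tonnes at £36.59/tonne → £86059.68

£129753.00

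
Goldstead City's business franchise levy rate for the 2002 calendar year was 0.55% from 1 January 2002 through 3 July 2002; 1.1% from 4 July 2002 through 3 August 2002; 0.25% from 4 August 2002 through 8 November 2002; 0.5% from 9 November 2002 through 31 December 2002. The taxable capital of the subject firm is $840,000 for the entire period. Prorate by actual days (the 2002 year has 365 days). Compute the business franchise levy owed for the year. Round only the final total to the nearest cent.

$4,281.70

1 January – 3 July 2002: 184 days at 0.55% → $840,000 × 0.55% × 184/365 = $2,328.9863
4 July – 3 August 2002: 31 days at 1.1% → $840,000 × 1.1% × 31/365 = $784.7671
4 August – 8 November 2002: 97 days at 0.25% → $840,000 × 0.25% × 97/365 = $558.0822
9 November – 31 December 2002: 53 days at 0.5% → $840,000 × 0.5% × 53/365 = $609.8630
Total = $4,281.6986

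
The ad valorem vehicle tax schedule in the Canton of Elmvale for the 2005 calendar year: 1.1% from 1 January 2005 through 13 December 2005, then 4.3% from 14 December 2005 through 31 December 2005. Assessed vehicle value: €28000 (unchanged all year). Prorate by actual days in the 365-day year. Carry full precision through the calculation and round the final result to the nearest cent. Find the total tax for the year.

€352.19

1 January – 13 December 2005: 347 days at 1.1% → €28000 × 1.1% × 347/365 = €292.8110
14 December – 31 December 2005: 18 days at 4.3% → €28000 × 4.3% × 18/365 = €59.3753
Total = €352.1863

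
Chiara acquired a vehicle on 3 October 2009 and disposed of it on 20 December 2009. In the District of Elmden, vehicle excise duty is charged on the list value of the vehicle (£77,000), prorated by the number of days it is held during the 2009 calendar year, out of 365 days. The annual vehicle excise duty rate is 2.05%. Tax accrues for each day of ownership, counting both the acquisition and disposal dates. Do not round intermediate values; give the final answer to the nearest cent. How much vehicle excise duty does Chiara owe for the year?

Days held (3 October – 20 December 2009): 79 out of 365
Tax = £77,000 × 2.05% × 79/365 = £341.6479

£341.65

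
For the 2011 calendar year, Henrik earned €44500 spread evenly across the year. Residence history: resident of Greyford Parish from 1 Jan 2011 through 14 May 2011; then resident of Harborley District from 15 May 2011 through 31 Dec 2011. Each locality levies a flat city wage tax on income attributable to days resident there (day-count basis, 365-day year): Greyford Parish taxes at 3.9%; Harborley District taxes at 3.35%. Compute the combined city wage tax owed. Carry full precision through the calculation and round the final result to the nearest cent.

Greyford Parish, 1 Jan – 14 May 2011: 134 days → €44500 × 3.9% × 134/365 = €637.1425
Harborley District, 15 May – 31 Dec 2011: 231 days → €44500 × 3.35% × 231/365 = €943.4610
Total = €1580.6034

€1580.60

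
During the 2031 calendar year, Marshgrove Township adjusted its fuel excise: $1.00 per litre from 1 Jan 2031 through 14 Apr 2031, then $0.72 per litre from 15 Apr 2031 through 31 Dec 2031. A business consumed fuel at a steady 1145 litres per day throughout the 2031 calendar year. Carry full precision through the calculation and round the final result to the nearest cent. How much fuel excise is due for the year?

$334,248.40

1 Jan – 14 Apr 2031: 104 days × 1145 litres/day = 119,080 litres at $1.00/litre → $119,080.00
15 Apr – 31 Dec 2031: 261 days × 1145 litres/day = 298,845 litres at $0.72/litre → $215,168.40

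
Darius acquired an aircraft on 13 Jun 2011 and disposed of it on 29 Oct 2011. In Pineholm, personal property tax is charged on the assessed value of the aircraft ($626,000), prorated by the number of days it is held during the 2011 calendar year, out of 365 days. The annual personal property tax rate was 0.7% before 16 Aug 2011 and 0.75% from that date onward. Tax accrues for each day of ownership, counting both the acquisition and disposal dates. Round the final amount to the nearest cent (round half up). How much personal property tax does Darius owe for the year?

$1,733.08

13 Jun – 15 Aug 2011: 64 days at 0.7% → $626,000 × 0.7% × 64/365 = $768.3507
16 Aug – 29 Oct 2011: 75 days at 0.75% → $626,000 × 0.75% × 75/365 = $964.7260
Total = $1,733.0767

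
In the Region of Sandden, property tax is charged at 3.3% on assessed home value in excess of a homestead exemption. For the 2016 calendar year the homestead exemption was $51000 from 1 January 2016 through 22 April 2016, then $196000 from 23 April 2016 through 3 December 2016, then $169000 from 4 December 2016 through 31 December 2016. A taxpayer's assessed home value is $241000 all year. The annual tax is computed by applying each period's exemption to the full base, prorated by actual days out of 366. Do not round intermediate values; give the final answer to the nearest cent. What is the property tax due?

$3030.50

1 January – 22 April 2016: 113 days, exemption $51000 → ($241000 − $51000) × 3.3% × 113/366 = $1935.8197
23 April – 3 December 2016: 225 days, exemption $196000 → ($241000 − $196000) × 3.3% × 225/366 = $912.9098
4 December – 31 December 2016: 28 days, exemption $169000 → ($241000 − $169000) × 3.3% × 28/366 = $181.7705
Total = $3030.5000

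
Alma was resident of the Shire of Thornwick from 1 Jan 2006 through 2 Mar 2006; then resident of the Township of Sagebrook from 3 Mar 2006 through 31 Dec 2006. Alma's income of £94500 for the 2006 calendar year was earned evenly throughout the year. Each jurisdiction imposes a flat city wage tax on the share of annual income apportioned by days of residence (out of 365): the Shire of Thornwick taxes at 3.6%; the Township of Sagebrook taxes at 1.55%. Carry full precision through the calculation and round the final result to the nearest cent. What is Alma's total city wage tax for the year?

The Shire of Thornwick, 1 Jan – 2 Mar 2006: 61 days → £94500 × 3.6% × 61/365 = £568.5534
The Township of Sagebrook, 3 Mar – 31 Dec 2006: 304 days → £94500 × 1.55% × 304/365 = £1219.9562
Total = £1788.5096

£1788.51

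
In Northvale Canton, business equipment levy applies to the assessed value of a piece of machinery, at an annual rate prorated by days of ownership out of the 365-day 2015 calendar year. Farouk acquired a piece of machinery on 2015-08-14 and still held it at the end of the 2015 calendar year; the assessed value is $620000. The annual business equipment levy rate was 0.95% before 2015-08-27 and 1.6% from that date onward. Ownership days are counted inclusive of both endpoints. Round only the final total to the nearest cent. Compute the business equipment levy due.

$3661.40

2015-08-14 to 2015-08-26: 13 days at 0.95% → $620000 × 0.95% × 13/365 = $209.7808
2015-08-27 to 2015-12-31: 127 days at 1.6% → $620000 × 1.6% × 127/365 = $3451.6164
Total = $3661.3973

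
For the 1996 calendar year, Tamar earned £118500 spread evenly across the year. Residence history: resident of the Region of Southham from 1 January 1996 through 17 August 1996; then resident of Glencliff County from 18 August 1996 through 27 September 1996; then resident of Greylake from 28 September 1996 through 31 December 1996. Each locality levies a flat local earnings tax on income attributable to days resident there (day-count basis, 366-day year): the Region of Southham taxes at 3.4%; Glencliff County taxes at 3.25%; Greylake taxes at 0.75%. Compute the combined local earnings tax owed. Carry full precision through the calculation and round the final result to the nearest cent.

£3194.00

The Region of Southham, 1 January – 17 August 1996: 230 days → £118500 × 3.4% × 230/366 = £2531.8852
Glencliff County, 18 August – 27 September 1996: 41 days → £118500 × 3.25% × 41/366 = £431.4242
Greylake, 28 September – 31 December 1996: 95 days → £118500 × 0.75% × 95/366 = £230.6865
Total = £3193.9959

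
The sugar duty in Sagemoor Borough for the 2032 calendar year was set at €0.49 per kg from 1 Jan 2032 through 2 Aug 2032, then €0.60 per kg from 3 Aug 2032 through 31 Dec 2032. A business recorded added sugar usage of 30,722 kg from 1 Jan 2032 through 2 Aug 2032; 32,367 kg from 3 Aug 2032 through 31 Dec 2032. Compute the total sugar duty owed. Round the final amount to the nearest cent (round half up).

1 Jan – 2 Aug 2032: 30,722 kg at €0.49/kg → €15053.78
3 Aug – 31 Dec 2032: 32,367 kg at €0.60/kg → €19420.20

€34473.98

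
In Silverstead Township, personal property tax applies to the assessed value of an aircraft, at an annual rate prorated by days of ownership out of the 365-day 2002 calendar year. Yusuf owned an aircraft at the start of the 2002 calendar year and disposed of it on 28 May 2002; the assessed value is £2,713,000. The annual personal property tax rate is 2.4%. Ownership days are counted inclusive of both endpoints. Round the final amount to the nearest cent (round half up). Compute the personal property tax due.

£26,401.58

Days held (1 Jan – 28 May 2002): 148 out of 365
Tax = £2,713,000 × 2.4% × 148/365 = £26,401.5781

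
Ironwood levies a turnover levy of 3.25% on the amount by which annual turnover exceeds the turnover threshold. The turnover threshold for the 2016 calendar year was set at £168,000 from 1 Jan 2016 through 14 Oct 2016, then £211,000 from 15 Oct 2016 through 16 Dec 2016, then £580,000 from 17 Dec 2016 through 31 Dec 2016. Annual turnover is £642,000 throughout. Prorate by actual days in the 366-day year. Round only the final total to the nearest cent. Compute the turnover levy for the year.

1 Jan – 14 Oct 2016: 288 days, exemption £168,000 → (£642,000 − £168,000) × 3.25% × 288/366 = £12,121.9672
15 Oct – 16 Dec 2016: 63 days, exemption £211,000 → (£642,000 − £211,000) × 3.25% × 63/366 = £2,411.1270
17 Dec – 31 Dec 2016: 15 days, exemption £580,000 → (£642,000 − £580,000) × 3.25% × 15/366 = £82.5820
Total = £14,615.6762

£14,615.68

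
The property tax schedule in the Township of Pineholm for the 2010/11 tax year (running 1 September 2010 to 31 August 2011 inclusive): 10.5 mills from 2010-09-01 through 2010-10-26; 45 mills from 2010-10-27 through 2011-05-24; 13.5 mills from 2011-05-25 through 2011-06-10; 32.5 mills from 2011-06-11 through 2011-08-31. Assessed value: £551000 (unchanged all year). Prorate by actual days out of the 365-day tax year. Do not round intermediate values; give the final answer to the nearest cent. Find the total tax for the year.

£19522.76

2010-09-01 to 2010-10-26: 56 days at 10.5 mills → £551000 × 1.05% × 56/365 = £887.6384
2010-10-27 to 2011-05-24: 210 days at 45 mills → £551000 × 4.5% × 210/365 = £14265.6164
2011-05-25 to 2011-06-10: 17 days at 13.5 mills → £551000 × 1.35% × 17/365 = £346.4507
2011-06-11 to 2011-08-31: 82 days at 32.5 mills → £551000 × 3.25% × 82/365 = £4023.0548
Total = £19522.7603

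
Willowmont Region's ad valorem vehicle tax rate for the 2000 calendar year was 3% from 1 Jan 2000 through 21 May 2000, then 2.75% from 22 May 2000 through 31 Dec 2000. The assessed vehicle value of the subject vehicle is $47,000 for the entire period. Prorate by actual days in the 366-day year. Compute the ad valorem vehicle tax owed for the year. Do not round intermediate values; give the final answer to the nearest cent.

1 Jan – 21 May 2000: 142 days at 3% → $47,000 × 3% × 142/366 = $547.0492
22 May – 31 Dec 2000: 224 days at 2.75% → $47,000 × 2.75% × 224/366 = $791.0383
Total = $1,338.0874

$1,338.09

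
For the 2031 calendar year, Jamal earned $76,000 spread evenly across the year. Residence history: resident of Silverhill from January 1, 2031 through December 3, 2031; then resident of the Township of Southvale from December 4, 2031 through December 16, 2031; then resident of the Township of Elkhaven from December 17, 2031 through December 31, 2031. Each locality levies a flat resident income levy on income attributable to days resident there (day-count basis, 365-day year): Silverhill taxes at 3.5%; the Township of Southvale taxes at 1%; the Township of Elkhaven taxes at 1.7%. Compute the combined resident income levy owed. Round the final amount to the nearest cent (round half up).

$2,536.11

Silverhill, January 1 – December 3, 2031: 337 days → $76,000 × 3.5% × 337/365 = $2,455.9452
The Township of Southvale, December 4 – December 16, 2031: 13 days → $76,000 × 1% × 13/365 = $27.0685
The Township of Elkhaven, December 17 – December 31, 2031: 15 days → $76,000 × 1.7% × 15/365 = $53.0959
Total = $2,536.1096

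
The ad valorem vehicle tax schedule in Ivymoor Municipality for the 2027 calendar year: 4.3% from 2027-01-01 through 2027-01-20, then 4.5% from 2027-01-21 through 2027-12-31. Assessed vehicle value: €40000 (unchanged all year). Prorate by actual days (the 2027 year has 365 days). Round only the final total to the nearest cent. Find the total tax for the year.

€1795.62

2027-01-01 to 2027-01-20: 20 days at 4.3% → €40000 × 4.3% × 20/365 = €94.2466
2027-01-21 to 2027-12-31: 345 days at 4.5% → €40000 × 4.5% × 345/365 = €1701.3699
Total = €1795.6164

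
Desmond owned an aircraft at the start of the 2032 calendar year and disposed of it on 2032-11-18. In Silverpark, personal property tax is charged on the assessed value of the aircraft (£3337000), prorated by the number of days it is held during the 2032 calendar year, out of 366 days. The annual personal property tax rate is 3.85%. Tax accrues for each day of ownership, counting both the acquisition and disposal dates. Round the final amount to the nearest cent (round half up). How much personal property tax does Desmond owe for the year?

Days held (2032-01-01 to 2032-11-18): 323 out of 366
Tax = £3337000 × 3.85% × 323/366 = £113380.5014

£113380.50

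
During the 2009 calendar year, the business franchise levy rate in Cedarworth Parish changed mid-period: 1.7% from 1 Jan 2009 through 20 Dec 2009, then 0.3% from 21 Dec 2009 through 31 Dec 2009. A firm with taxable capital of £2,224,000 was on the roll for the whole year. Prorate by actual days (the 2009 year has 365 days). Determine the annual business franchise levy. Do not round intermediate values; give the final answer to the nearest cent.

1 Jan – 20 Dec 2009: 354 days at 1.7% → £2,224,000 × 1.7% × 354/365 = £36,668.5808
21 Dec – 31 Dec 2009: 11 days at 0.3% → £2,224,000 × 0.3% × 11/365 = £201.0740
Total = £36,869.6548

£36,869.65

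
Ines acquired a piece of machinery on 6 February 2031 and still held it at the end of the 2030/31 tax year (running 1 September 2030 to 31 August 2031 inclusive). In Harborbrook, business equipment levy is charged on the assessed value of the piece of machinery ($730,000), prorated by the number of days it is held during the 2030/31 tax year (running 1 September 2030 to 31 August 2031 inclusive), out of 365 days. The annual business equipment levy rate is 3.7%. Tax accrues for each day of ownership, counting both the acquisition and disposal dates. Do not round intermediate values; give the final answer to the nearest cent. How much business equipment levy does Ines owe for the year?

Days held (6 February – 31 August 2031): 207 out of 365
Tax = $730,000 × 3.7% × 207/365 = $15,318.0000

$15,318.00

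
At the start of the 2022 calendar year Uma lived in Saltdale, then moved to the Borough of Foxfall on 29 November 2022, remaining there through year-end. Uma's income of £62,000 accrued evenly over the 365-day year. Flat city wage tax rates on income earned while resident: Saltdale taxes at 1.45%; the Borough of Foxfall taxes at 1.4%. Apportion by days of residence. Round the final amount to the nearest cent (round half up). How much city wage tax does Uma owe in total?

Saltdale, 1 January – 28 November 2022: 332 days → £62,000 × 1.45% × 332/365 = £817.7205
The Borough of Foxfall, 29 November – 31 December 2022: 33 days → £62,000 × 1.4% × 33/365 = £78.4767
Total = £896.1973

£896.20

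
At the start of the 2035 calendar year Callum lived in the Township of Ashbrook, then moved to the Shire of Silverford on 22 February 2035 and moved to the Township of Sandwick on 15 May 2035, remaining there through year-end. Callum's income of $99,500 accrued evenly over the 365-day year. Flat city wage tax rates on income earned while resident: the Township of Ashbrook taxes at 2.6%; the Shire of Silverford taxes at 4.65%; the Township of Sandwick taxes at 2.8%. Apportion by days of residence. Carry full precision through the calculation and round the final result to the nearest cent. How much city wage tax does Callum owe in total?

The Township of Ashbrook, 1 January – 21 February 2035: 52 days → $99,500 × 2.6% × 52/365 = $368.5589
The Shire of Silverford, 22 February – 14 May 2035: 82 days → $99,500 × 4.65% × 82/365 = $1,039.4342
The Township of Sandwick, 15 May – 31 December 2035: 231 days → $99,500 × 2.8% × 231/365 = $1,763.1945
Total = $3,171.1877

$3,171.19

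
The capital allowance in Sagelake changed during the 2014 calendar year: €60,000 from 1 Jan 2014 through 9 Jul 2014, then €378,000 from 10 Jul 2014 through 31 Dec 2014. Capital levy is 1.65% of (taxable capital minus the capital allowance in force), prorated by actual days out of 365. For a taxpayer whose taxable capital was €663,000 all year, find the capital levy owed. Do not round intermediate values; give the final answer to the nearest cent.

€7,433.82

1 Jan – 9 Jul 2014: 190 days, exemption €60,000 → (€663,000 − €60,000) × 1.65% × 190/365 = €5,179.1918
10 Jul – 31 Dec 2014: 175 days, exemption €378,000 → (€663,000 − €378,000) × 1.65% × 175/365 = €2,254.6233
Total = €7,433.8151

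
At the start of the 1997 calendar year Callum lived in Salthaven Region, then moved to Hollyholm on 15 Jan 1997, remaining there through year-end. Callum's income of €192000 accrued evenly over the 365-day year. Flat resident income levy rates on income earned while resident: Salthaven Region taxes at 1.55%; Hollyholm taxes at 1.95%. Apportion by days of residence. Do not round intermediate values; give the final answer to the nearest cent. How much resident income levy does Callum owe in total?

€3714.54

Salthaven Region, 1 Jan – 14 Jan 1997: 14 days → €192000 × 1.55% × 14/365 = €114.1479
Hollyholm, 15 Jan – 31 Dec 1997: 351 days → €192000 × 1.95% × 351/365 = €3600.3945
Total = €3714.5425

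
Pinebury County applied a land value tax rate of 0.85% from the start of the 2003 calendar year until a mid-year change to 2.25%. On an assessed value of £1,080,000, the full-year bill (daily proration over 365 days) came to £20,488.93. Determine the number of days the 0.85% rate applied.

92 days

Let d = days at the first rate; then 365 − d days at the second rate.
£1,080,000 × [0.85%·d + 2.25%·(365−d)] / 365 = £20,488.93
Solving gives d = 92, so the new rate took effect on 3 April 2003.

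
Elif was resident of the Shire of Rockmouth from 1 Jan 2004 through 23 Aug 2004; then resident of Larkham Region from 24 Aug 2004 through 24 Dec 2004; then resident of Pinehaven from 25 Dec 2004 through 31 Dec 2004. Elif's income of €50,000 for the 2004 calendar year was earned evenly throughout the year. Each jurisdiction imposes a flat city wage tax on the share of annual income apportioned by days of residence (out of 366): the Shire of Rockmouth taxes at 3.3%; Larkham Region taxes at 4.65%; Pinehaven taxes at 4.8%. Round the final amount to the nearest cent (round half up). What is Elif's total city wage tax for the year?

The Shire of Rockmouth, 1 Jan – 23 Aug 2004: 236 days → €50,000 × 3.3% × 236/366 = €1,063.9344
Larkham Region, 24 Aug – 24 Dec 2004: 123 days → €50,000 × 4.65% × 123/366 = €781.3525
Pinehaven, 25 Dec – 31 Dec 2004: 7 days → €50,000 × 4.8% × 7/366 = €45.9016
Total = €1,891.1885

€1,891.19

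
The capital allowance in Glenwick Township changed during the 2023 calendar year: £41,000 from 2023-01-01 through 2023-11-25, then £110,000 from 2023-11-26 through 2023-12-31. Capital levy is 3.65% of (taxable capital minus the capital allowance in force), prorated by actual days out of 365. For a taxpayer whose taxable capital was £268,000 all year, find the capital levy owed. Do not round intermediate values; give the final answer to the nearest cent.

2023-01-01 to 2023-11-25: 329 days, exemption £41,000 → (£268,000 − £41,000) × 3.65% × 329/365 = £7,468.3000
2023-11-26 to 2023-12-31: 36 days, exemption £110,000 → (£268,000 − £110,000) × 3.65% × 36/365 = £568.8000
Total = £8,037.1000

£8,037.10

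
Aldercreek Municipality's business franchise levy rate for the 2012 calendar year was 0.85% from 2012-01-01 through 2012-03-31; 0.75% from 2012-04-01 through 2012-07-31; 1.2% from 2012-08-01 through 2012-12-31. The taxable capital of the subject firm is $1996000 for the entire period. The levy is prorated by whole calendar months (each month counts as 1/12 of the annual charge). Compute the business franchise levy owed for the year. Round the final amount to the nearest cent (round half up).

$19211.50

2012-01-01 to 2012-03-31: 3 months at 0.85% → $1996000 × 0.85% × 3/12 = $4241.5000
2012-04-01 to 2012-07-31: 4 months at 0.75% → $1996000 × 0.75% × 4/12 = $4990.0000
2012-08-01 to 2012-12-31: 5 months at 1.2% → $1996000 × 1.2% × 5/12 = $9980.0000
Total = $19211.5000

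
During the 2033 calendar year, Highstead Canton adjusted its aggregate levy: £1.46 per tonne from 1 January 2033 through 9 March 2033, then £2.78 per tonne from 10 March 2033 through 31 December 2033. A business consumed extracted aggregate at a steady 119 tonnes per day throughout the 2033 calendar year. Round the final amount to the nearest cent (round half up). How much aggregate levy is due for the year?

1 January – 9 March 2033: 68 days × 119 tonnes/day = 8,092 tonnes at £1.46/tonne → £11,814.32
10 March – 31 December 2033: 297 days × 119 tonnes/day = 35,343 tonnes at £2.78/tonne → £98,253.54

£110,067.86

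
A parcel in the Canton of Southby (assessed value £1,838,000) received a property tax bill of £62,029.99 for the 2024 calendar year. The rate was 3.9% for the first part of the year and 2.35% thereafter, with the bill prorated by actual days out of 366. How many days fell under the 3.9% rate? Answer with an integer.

242 days

Let d = days at the first rate; then 366 − d days at the second rate.
£1,838,000 × [3.9%·d + 2.35%·(366−d)] / 366 = £62,029.99
Solving gives d = 242, so the new rate took effect on 30 Aug 2024.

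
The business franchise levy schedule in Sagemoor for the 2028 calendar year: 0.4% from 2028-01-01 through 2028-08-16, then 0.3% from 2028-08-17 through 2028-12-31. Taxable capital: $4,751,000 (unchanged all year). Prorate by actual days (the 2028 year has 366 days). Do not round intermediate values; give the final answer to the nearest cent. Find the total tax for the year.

$17,225.62

2028-01-01 to 2028-08-16: 229 days at 0.4% → $4,751,000 × 0.4% × 229/366 = $11,890.4809
2028-08-17 to 2028-12-31: 137 days at 0.3% → $4,751,000 × 0.3% × 137/366 = $5,335.1393
Total = $17,225.6202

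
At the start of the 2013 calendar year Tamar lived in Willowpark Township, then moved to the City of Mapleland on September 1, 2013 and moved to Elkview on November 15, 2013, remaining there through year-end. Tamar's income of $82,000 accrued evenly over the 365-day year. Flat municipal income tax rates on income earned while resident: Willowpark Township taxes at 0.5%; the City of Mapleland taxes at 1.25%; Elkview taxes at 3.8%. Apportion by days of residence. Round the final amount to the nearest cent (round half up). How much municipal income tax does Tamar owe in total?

$884.81

Willowpark Township, January 1 – August 31, 2013: 243 days → $82,000 × 0.5% × 243/365 = $272.9589
The City of Mapleland, September 1 – November 14, 2013: 75 days → $82,000 × 1.25% × 75/365 = $210.6164
Elkview, November 15 – December 31, 2013: 47 days → $82,000 × 3.8% × 47/365 = $401.2384
Total = $884.8137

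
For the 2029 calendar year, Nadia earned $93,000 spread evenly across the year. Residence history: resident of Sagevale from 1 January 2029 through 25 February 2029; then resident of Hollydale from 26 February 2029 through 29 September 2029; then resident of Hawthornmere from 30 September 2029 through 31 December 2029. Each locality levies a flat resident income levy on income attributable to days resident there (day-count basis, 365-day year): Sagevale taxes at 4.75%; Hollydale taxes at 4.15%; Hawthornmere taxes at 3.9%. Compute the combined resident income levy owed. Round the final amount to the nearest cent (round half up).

Sagevale, 1 January – 25 February 2029: 56 days → $93,000 × 4.75% × 56/365 = $677.7534
Hollydale, 26 February – 29 September 2029: 216 days → $93,000 × 4.15% × 216/365 = $2,283.9781
Hawthornmere, 30 September – 31 December 2029: 93 days → $93,000 × 3.9% × 93/365 = $924.1397
Total = $3,885.8712

$3,885.87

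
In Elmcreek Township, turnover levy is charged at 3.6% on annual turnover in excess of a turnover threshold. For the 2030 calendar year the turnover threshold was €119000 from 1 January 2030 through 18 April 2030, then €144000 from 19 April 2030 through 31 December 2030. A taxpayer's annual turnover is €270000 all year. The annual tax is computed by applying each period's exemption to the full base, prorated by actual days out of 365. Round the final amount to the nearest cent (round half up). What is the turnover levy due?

€4802.30

1 January – 18 April 2030: 108 days, exemption €119000 → (€270000 − €119000) × 3.6% × 108/365 = €1608.4603
19 April – 31 December 2030: 257 days, exemption €144000 → (€270000 − €144000) × 3.6% × 257/365 = €3193.8411
Total = €4802.3014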